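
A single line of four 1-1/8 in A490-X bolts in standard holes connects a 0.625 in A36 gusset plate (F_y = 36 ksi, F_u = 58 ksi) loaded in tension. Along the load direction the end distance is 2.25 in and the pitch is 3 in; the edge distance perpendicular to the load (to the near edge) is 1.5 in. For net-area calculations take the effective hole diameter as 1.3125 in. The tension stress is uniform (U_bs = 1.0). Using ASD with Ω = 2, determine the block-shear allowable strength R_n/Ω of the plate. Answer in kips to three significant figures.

87.7 kips

Shear plane L_v = 2.25 + 3·3 = 11.25 in; A_gv = 11.25 × 0.625 = 7.031 in².
A_nv = (11.25 − 3.5·1.3125) × 0.625 = 4.16 in².
A_nt = (1.5 − 0.5·1.3125) × 0.625 = 0.5273 in².
0.6 F_u A_nv = 144.8 kips; 0.6 F_y A_gv = 151.9 kips → shear rupture governs the shear term.
R_n = 144.8 + 1.0 × 58 × 0.5273 = 175.4 kips.
Allowable strength R_n/Ω = 175.4 / 2 = 87.7 kips.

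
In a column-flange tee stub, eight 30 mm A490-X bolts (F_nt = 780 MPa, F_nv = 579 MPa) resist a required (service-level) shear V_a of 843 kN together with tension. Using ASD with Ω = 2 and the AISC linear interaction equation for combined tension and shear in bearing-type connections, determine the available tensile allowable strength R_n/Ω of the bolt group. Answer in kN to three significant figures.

A_b = π·30²/4 = 706.9 mm²; f_rv = 843 × 1000 / (8 × 706.9) = 149.1 MPa.
F'_nt = 1.3 F_nt − (Ω F_nt / F_nv) f_rv = 1.3·780 − (2·780/579)·149.1 = 612.3 MPa, capped at F_nt → F'_nt = 612.3 MPa.
R_n = F'_nt · A_b · n = 612.3 × 706.9 × 8 / 1000 = 3463 kN.
Allowable strength R_n/Ω = 3463 / 2 = 1730 kN.

1730 kN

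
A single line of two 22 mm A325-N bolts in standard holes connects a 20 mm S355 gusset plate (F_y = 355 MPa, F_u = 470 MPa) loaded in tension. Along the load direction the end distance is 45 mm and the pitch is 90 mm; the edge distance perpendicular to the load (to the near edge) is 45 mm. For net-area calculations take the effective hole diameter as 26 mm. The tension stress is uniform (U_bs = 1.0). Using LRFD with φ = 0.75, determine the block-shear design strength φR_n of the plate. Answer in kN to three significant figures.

Shear plane L_v = 45 + 1·90 = 135 mm; A_gv = 135 × 20 = 2700 mm².
A_nv = (135 − 1.5·26) × 20 = 1920 mm².
A_nt = (45 − 0.5·26) × 20 = 640 mm².
0.6 F_u A_nv = 541.4 kN; 0.6 F_y A_gv = 575.1 kN → shear rupture governs the shear term.
R_n = 541.4 + 1.0 × 470 × 640 / 1000 = 842.2 kN.
Design strength φR_n = 0.75 × 842.2 = 632 kN.

632 kN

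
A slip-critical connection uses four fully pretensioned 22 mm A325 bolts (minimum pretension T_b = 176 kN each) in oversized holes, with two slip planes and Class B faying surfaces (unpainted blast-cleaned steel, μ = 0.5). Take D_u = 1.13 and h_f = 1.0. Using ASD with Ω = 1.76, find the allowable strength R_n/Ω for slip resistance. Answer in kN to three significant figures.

R_n = μ · D_u · h_f · T_b · n_s · n_b = 0.5 × 1.13 × 1.0 × 176 × 2 × 4 = 795.5 kN.
Allowable strength R_n/Ω = 795.5 / 1.76 = 452 kN.

452 kN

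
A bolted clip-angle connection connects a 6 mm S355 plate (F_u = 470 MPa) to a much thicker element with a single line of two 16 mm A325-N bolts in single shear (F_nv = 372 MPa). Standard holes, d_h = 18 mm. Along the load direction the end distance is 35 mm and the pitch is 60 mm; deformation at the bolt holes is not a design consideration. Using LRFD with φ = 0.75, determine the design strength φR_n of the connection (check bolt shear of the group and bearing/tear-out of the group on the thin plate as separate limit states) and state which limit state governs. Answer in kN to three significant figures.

Bolt shear: A_b = π·16²/4 = 201.1 mm²; R_n = 372 × 201.1 × 2 × 1 / 1000 = 149.6 kN → 0.75 × 149.6 = 112 kN.
Bearing (1.5 l_c t F_u ≤ 3.0 d t F_u): upper limit = 3.0·16·6·470 / 1000 = 135.4 kN.
  Edge l_c = 35 − 18/2 = 26 → r_n = 110 kN; interior l_c = 60 − 18 = 42 → r_n = 135.4 kN.
  R_n,bearing = 1·110 + 1·135.4 = 245.3 kN → 0.75 × 245.3 = 184 kN.
Bolt shear governs: 112 kN.

112 kN (bolt shear governs)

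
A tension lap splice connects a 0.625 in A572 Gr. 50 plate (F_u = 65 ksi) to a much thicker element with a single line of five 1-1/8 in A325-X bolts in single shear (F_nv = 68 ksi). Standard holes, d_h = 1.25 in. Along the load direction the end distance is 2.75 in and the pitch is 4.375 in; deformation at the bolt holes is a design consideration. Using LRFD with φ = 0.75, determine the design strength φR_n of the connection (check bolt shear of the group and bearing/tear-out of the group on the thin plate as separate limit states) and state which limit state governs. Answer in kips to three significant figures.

253 kips (bolt shear governs)

Bolt shear: A_b = π·1.125²/4 = 0.994 in²; R_n = 68 × 0.994 × 5 × 1 = 338 kips → 0.75 × 338 = 253 kips.
Bearing (1.2 l_c t F_u ≤ 2.4 d t F_u): upper limit = 2.4·1.125·0.625·65 = 109.7 kips.
  Edge l_c = 2.75 − 1.25/2 = 2.125 → r_n = 103.6 kips; interior l_c = 4.375 − 1.25 = 3.125 → r_n = 109.7 kips.
  R_n,bearing = 1·103.6 + 4·109.7 = 542.3 kips → 0.75 × 542.3 = 407 kips.
Bolt shear governs: 253 kips.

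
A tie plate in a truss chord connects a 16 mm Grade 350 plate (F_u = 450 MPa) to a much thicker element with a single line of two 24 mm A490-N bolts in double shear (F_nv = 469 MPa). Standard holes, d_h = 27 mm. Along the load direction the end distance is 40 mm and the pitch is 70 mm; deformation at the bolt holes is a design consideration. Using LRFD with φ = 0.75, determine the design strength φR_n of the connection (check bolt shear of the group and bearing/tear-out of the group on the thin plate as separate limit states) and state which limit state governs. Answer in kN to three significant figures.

450 kN (bearing governs)

Bolt shear: A_b = π·24²/4 = 452.4 mm²; R_n = 469 × 452.4 × 2 × 2 / 1000 = 848.7 kN → 0.75 × 848.7 = 637 kN.
Bearing (1.2 l_c t F_u ≤ 2.4 d t F_u): upper limit = 2.4·24·16·450 / 1000 = 414.7 kN.
  Edge l_c = 40 − 27/2 = 26.5 → r_n = 229 kN; interior l_c = 70 − 27 = 43 → r_n = 371.5 kN.
  R_n,bearing = 1·229 + 1·371.5 = 600.5 kN → 0.75 × 600.5 = 450 kN.
Bearing governs: 450 kN.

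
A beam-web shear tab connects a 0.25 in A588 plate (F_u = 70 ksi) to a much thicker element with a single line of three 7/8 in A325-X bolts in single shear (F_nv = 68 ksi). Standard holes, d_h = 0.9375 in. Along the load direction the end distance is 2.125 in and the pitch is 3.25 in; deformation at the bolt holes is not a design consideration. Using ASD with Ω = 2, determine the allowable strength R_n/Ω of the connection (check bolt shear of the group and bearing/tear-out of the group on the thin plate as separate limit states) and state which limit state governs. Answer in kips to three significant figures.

Bolt shear: A_b = π·0.875²/4 = 0.6013 in²; R_n = 68 × 0.6013 × 3 × 1 = 122.7 kips → 122.7 / 2 = 61.3 kips.
Bearing (1.5 l_c t F_u ≤ 3.0 d t F_u): upper limit = 3.0·0.875·0.25·70 = 45.94 kips.
  Edge l_c = 2.125 − 0.9375/2 = 1.656 → r_n = 43.48 kips; interior l_c = 3.25 − 0.9375 = 2.312 → r_n = 45.94 kips.
  R_n,bearing = 1·43.48 + 2·45.94 = 135.4 kips → 135.4 / 2 = 67.7 kips.
Bolt shear governs: 61.3 kips.

61.3 kips (bolt shear governs)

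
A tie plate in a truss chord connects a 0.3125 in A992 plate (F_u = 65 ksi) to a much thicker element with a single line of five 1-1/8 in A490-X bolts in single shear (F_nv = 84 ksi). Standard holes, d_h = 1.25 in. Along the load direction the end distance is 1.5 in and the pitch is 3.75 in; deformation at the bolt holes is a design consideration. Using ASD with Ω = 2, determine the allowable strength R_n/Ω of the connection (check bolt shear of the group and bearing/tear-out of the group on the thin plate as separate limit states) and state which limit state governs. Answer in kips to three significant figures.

Bolt shear: A_b = π·1.125²/4 = 0.994 in²; R_n = 84 × 0.994 × 5 × 1 = 417.5 kips → 417.5 / 2 = 209 kips.
Bearing (1.2 l_c t F_u ≤ 2.4 d t F_u): upper limit = 2.4·1.125·0.3125·65 = 54.84 kips.
  Edge l_c = 1.5 − 1.25/2 = 0.875 → r_n = 21.33 kips; interior l_c = 3.75 − 1.25 = 2.5 → r_n = 54.84 kips.
  R_n,bearing = 1·21.33 + 4·54.84 = 240.7 kips → 240.7 / 2 = 120 kips.
Bearing governs: 120 kips.

120 kips (bearing governs)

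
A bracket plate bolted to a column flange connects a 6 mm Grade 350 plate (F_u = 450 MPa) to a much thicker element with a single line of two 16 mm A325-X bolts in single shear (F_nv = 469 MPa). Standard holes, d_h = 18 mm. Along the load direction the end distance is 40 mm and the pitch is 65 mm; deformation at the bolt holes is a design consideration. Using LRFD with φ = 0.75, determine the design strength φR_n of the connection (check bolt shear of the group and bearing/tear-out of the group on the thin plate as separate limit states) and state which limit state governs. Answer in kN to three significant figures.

Bolt shear: A_b = π·16²/4 = 201.1 mm²; R_n = 469 × 201.1 × 2 × 1 / 1000 = 188.6 kN → 0.75 × 188.6 = 141 kN.
Bearing (1.2 l_c t F_u ≤ 2.4 d t F_u): upper limit = 2.4·16·6·450 / 1000 = 103.7 kN.
  Edge l_c = 40 − 18/2 = 31 → r_n = 100.4 kN; interior l_c = 65 − 18 = 47 → r_n = 103.7 kN.
  R_n,bearing = 1·100.4 + 1·103.7 = 204.1 kN → 0.75 × 204.1 = 153 kN.
Bolt shear governs: 141 kN.

141 kN (bolt shear governs)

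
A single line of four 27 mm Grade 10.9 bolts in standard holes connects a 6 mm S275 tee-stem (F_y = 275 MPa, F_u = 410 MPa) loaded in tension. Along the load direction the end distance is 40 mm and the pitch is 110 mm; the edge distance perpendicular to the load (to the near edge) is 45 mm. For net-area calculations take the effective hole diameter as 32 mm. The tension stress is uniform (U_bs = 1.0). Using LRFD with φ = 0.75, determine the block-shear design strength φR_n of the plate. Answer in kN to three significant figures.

Shear plane L_v = 40 + 3·110 = 370 mm; A_gv = 370 × 6 = 2220 mm².
A_nv = (370 − 3.5·32) × 6 = 1548 mm².
A_nt = (45 − 0.5·32) × 6 = 174 mm².
0.6 F_u A_nv = 380.8 kN; 0.6 F_y A_gv = 366.3 kN → shear yielding governs the shear term.
R_n = 366.3 + 1.0 × 410 × 174 / 1000 = 437.6 kN.
Design strength φR_n = 0.75 × 437.6 = 328 kN.

328 kN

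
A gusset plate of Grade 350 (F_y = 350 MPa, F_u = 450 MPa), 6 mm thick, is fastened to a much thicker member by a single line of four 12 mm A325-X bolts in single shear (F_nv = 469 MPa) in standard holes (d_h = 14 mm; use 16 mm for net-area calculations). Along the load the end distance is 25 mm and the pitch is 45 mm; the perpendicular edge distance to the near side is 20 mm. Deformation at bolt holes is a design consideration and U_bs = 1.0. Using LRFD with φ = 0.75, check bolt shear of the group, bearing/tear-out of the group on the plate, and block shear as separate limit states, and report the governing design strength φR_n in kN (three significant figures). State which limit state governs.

Bolt shear: A_b = π·12²/4 = 113.1 mm²; R_n = 469 × 113.1 × 4 × 1 / 1000 = 212.2 kN → 0.75 × 212.2 = 159 kN.
Bearing: edge l_c = 18, r_n = 58.32 kN; interior l_c = 31, r_n = 77.76 kN; R_n = 58.32 + 3·77.76 = 291.6 kN → 219 kN.
Block shear: A_gv = 960, A_nv = 624, A_nt = 72 mm²; R_n = min(0.6F_uA_nv, 0.6F_yA_gv) + U_bs·F_u·A_nt = 200.9 kN → 151 kN.
Block shear governs: 151 kN.

151 kN (block shear governs)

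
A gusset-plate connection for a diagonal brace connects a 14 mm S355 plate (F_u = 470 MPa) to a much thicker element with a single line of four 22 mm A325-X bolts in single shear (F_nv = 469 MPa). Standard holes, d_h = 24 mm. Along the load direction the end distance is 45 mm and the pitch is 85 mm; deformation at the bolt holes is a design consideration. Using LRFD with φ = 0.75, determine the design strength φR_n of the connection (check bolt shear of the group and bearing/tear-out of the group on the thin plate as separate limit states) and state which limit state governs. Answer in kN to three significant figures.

Bolt shear: A_b = π·22²/4 = 380.1 mm²; R_n = 469 × 380.1 × 4 × 1 / 1000 = 713.1 kN → 0.75 × 713.1 = 535 kN.
Bearing (1.2 l_c t F_u ≤ 2.4 d t F_u): upper limit = 2.4·22·14·470 / 1000 = 347.4 kN.
  Edge l_c = 45 − 24/2 = 33 → r_n = 260.6 kN; interior l_c = 85 − 24 = 61 → r_n = 347.4 kN.
  R_n,bearing = 1·260.6 + 3·347.4 = 1303 kN → 0.75 × 1303 = 977 kN.
Bolt shear governs: 535 kN.

535 kN (bolt shear governs)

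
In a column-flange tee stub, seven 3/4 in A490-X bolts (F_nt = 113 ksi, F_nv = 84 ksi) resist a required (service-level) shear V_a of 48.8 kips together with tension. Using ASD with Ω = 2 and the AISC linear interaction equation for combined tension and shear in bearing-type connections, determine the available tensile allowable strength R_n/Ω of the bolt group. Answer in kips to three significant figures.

161 kips

A_b = π·0.75²/4 = 0.4418 in²; f_rv = 48.8 / (7 × 0.4418) = 15.78 ksi.
F'_nt = 1.3 F_nt − (Ω F_nt / F_nv) f_rv = 1.3·113 − (2·113/84)·15.78 = 104.4 ksi, capped at F_nt → F'_nt = 104.4 ksi.
R_n = F'_nt · A_b · n = 104.4 × 0.4418 × 7 = 323 kips.
Allowable strength R_n/Ω = 323 / 2 = 161 kips.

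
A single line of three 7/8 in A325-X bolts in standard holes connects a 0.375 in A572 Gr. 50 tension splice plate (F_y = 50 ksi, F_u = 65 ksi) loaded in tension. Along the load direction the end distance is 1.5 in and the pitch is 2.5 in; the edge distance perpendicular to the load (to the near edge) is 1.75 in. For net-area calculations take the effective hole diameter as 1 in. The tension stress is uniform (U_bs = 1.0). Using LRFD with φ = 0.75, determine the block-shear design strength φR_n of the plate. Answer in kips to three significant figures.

66.7 kips

Shear plane L_v = 1.5 + 2·2.5 = 6.5 in; A_gv = 6.5 × 0.375 = 2.438 in².
A_nv = (6.5 − 2.5·1) × 0.375 = 1.5 in².
A_nt = (1.75 − 0.5·1) × 0.375 = 0.4688 in².
0.6 F_u A_nv = 58.5 kips; 0.6 F_y A_gv = 73.12 kips → shear rupture governs the shear term.
R_n = 58.5 + 1.0 × 65 × 0.4688 = 88.97 kips.
Design strength φR_n = 0.75 × 88.97 = 66.7 kips.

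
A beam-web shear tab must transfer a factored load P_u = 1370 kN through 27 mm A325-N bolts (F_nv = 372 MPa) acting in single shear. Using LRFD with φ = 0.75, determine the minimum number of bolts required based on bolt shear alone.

A_b = π·27²/4 = 572.6 mm².
Per-bolt design strength φR_n = 0.75 × 372 × 572.6 × 1 / 1000 = 159.7 kN.
n ≥ 1370 / 159.7 = 8.576 → use 9 bolts.

9 bolts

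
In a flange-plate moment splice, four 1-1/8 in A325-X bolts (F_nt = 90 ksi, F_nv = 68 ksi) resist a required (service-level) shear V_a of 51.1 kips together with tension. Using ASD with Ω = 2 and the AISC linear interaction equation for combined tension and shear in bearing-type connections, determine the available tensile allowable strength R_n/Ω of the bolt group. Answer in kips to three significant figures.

165 kips

A_b = π·1.125²/4 = 0.994 in²; f_rv = 51.1 / (4 × 0.994) = 12.85 ksi.
F'_nt = 1.3 F_nt − (Ω F_nt / F_nv) f_rv = 1.3·90 − (2·90/68)·12.85 = 82.98 ksi, capped at F_nt → F'_nt = 82.98 ksi.
R_n = F'_nt · A_b · n = 82.98 × 0.994 × 4 = 329.9 kips.
Allowable strength R_n/Ω = 329.9 / 2 = 165 kips.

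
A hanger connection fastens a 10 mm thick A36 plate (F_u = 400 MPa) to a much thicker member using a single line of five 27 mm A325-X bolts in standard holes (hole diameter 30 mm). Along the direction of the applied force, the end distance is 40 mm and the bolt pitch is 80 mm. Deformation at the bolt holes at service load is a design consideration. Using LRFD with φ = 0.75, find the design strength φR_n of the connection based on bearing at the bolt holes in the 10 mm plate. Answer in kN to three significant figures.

Per bolt r_n = 1.2 l_c t F_u ≤ 2.4 d t F_u; upper limit = 2.4 × 27 × 10 × 400 / 1000 = 259.2 kN.
Edge bolt: l_c = 40 − 30/2 = 25 mm → 1.2 × 25 × 10 × 400 / 1000 = 120 → r_n = 120 kN.
Interior bolts: l_c = 80 − 30 = 50 mm → 1.2 × 50 × 10 × 400 / 1000 = 240 → r_n = 240 kN.
R_n = 1 × 120 + 4 × 240 = 1080 kN.
Design strength φR_n = 0.75 × 1080 = 810 kN.

810 kN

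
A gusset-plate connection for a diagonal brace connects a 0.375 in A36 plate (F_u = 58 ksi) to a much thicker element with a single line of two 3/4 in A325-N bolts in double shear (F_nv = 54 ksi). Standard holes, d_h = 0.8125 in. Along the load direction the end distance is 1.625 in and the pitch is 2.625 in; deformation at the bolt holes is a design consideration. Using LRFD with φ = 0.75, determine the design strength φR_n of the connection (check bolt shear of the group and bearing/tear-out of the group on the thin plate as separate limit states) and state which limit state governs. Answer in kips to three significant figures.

53.2 kips (bearing governs)

Bolt shear: A_b = π·0.75²/4 = 0.4418 in²; R_n = 54 × 0.4418 × 2 × 2 = 95.43 kips → 0.75 × 95.43 = 71.6 kips.
Bearing (1.2 l_c t F_u ≤ 2.4 d t F_u): upper limit = 2.4·0.75·0.375·58 = 39.15 kips.
  Edge l_c = 1.625 − 0.8125/2 = 1.219 → r_n = 31.81 kips; interior l_c = 2.625 − 0.8125 = 1.812 → r_n = 39.15 kips.
  R_n,bearing = 1·31.81 + 1·39.15 = 70.96 kips → 0.75 × 70.96 = 53.2 kips.
Bearing governs: 53.2 kips.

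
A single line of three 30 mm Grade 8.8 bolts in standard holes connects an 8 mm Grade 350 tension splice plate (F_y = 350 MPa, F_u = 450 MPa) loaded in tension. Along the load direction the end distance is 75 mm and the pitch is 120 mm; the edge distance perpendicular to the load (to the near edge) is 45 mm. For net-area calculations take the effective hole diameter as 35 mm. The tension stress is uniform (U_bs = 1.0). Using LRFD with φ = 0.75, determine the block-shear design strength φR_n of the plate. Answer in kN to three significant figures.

443 kN

Shear plane L_v = 75 + 2·120 = 315 mm; A_gv = 315 × 8 = 2520 mm².
A_nv = (315 − 2.5·35) × 8 = 1820 mm².
A_nt = (45 − 0.5·35) × 8 = 220 mm².
0.6 F_u A_nv = 491.4 kN; 0.6 F_y A_gv = 529.2 kN → shear rupture governs the shear term.
R_n = 491.4 + 1.0 × 450 × 220 / 1000 = 590.4 kN.
Design strength φR_n = 0.75 × 590.4 = 443 kN.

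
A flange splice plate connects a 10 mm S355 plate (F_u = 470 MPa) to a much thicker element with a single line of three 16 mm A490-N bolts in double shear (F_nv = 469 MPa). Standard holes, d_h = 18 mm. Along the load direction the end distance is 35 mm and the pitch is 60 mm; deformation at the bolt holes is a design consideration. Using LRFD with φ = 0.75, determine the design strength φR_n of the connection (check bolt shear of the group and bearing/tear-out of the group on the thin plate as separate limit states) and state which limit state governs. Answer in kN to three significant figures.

Bolt shear: A_b = π·16²/4 = 201.1 mm²; R_n = 469 × 201.1 × 3 × 2 / 1000 = 565.8 kN → 0.75 × 565.8 = 424 kN.
Bearing (1.2 l_c t F_u ≤ 2.4 d t F_u): upper limit = 2.4·16·10·470 / 1000 = 180.5 kN.
  Edge l_c = 35 − 18/2 = 26 → r_n = 146.6 kN; interior l_c = 60 − 18 = 42 → r_n = 180.5 kN.
  R_n,bearing = 1·146.6 + 2·180.5 = 507.6 kN → 0.75 × 507.6 = 381 kN.
Bearing governs: 381 kN.

381 kN (bearing governs)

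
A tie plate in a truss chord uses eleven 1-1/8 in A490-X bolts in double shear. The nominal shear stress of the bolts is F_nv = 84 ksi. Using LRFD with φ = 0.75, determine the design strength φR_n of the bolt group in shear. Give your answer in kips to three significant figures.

1380 kips

A_b = π × 1.125² / 4 = 0.994 in².
R_n = F_nv · A_b · n · n_s = 84 × 0.994 × 11 × 2 = 1837 kips.
Design strength φR_n = 0.75 × 1837 = 1380 kips.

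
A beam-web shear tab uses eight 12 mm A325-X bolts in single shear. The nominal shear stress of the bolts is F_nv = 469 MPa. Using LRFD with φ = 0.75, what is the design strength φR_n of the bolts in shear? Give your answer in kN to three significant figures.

318 kN

A_b = π × 12² / 4 = 113.1 mm².
R_n = F_nv · A_b · n · n_s = 469 × 113.1 × 8 × 1 / 1000 = 424.3 kN.
Design strength φR_n = 0.75 × 424.3 = 318 kN.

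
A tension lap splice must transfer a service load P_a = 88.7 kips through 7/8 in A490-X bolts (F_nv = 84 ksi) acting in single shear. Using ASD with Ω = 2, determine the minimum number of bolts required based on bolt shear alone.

A_b = π·0.875²/4 = 0.6013 in².
Per-bolt allowable strength R_n/Ω = 84 × 0.6013 × 1 / 2 = 25.26 kips.
n ≥ 88.7 / 25.26 = 3.512 → use 4 bolts.

4 bolts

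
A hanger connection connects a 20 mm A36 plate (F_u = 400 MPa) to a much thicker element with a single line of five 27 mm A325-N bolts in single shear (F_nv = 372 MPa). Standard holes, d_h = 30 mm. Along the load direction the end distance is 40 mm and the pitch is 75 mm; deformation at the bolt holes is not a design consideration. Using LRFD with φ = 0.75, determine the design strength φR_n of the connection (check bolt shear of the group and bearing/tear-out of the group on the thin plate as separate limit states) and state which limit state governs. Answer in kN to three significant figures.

Bolt shear: A_b = π·27²/4 = 572.6 mm²; R_n = 372 × 572.6 × 5 × 1 / 1000 = 1065 kN → 0.75 × 1065 = 799 kN.
Bearing (1.5 l_c t F_u ≤ 3.0 d t F_u): upper limit = 3.0·27·20·400 / 1000 = 648 kN.
  Edge l_c = 40 − 30/2 = 25 → r_n = 300 kN; interior l_c = 75 − 30 = 45 → r_n = 540 kN.
  R_n,bearing = 1·300 + 4·540 = 2460 kN → 0.75 × 2460 = 1840 kN.
Bolt shear governs: 799 kN.

799 kN (bolt shear governs)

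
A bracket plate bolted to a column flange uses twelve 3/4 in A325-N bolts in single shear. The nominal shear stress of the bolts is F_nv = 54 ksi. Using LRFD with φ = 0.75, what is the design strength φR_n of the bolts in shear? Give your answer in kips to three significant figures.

A_b = π × 0.75² / 4 = 0.4418 in².
R_n = F_nv · A_b · n · n_s = 54 × 0.4418 × 12 × 1 = 286.3 kips.
Design strength φR_n = 0.75 × 286.3 = 215 kips.

215 kips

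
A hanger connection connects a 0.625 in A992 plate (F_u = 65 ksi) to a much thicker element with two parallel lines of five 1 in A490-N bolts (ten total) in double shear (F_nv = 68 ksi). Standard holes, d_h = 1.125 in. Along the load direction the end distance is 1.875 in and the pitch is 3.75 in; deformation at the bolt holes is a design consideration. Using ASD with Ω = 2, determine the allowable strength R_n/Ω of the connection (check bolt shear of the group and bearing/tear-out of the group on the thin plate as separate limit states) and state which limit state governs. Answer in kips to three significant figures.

Bolt shear: A_b = π·1²/4 = 0.7854 in²; R_n = 68 × 0.7854 × 10 × 2 = 1068 kips → 1068 / 2 = 534 kips.
Bearing (1.2 l_c t F_u ≤ 2.4 d t F_u): upper limit = 2.4·1·0.625·65 = 97.5 kips.
  Edge l_c = 1.875 − 1.125/2 = 1.312 → r_n = 63.98 kips; interior l_c = 3.75 − 1.125 = 2.625 → r_n = 97.5 kips.
  R_n,bearing = 2·63.98 + 8·97.5 = 908 kips → 908 / 2 = 454 kips.
Bearing governs: 454 kips.

454 kips (bearing governs)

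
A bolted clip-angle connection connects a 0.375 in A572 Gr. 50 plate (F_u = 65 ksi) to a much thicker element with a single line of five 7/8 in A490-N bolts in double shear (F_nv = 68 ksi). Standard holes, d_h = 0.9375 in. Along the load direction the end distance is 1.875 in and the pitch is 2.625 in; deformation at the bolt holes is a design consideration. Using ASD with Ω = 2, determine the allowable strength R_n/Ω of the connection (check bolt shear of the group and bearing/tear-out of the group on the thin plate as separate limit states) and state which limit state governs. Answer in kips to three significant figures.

119 kips (bearing governs)

Bolt shear: A_b = π·0.875²/4 = 0.6013 in²; R_n = 68 × 0.6013 × 5 × 2 = 408.9 kips → 408.9 / 2 = 204 kips.
Bearing (1.2 l_c t F_u ≤ 2.4 d t F_u): upper limit = 2.4·0.875·0.375·65 = 51.19 kips.
  Edge l_c = 1.875 − 0.9375/2 = 1.406 → r_n = 41.13 kips; interior l_c = 2.625 − 0.9375 = 1.688 → r_n = 49.36 kips.
  R_n,bearing = 1·41.13 + 4·49.36 = 238.6 kips → 238.6 / 2 = 119 kips.
Bearing governs: 119 kips.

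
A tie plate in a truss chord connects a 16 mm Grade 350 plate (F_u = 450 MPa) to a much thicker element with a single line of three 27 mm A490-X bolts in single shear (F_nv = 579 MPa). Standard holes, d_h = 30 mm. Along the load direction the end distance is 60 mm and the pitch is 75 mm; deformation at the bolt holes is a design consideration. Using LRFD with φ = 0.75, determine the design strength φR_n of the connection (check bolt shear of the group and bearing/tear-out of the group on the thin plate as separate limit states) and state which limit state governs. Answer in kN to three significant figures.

Bolt shear: A_b = π·27²/4 = 572.6 mm²; R_n = 579 × 572.6 × 3 × 1 / 1000 = 994.5 kN → 0.75 × 994.5 = 746 kN.
Bearing (1.2 l_c t F_u ≤ 2.4 d t F_u): upper limit = 2.4·27·16·450 / 1000 = 466.6 kN.
  Edge l_c = 60 − 30/2 = 45 → r_n = 388.8 kN; interior l_c = 75 − 30 = 45 → r_n = 388.8 kN.
  R_n,bearing = 1·388.8 + 2·388.8 = 1166 kN → 0.75 × 1166 = 875 kN.
Bolt shear governs: 746 kN.

746 kN (bolt shear governs)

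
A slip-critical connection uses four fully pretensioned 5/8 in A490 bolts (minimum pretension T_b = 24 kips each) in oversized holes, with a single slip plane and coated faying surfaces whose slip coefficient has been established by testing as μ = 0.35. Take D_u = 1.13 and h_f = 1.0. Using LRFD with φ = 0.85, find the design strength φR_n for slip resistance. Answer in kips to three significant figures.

R_n = μ · D_u · h_f · T_b · n_s · n_b = 0.35 × 1.13 × 1.0 × 24 × 1 × 4 = 37.97 kips.
Design strength φR_n = 0.85 × 37.97 = 32.3 kips.

32.3 kips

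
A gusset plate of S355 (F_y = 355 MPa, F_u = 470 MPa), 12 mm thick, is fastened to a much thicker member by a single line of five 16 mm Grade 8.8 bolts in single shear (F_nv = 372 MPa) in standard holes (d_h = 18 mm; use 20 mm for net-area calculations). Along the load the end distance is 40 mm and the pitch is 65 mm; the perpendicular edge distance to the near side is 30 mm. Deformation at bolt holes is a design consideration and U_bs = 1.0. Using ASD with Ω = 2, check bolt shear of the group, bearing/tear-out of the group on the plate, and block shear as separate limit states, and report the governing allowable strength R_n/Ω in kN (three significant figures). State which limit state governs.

Bolt shear: A_b = π·16²/4 = 201.1 mm²; R_n = 372 × 201.1 × 5 × 1 / 1000 = 374 kN → 374 / 2 = 187 kN.
Bearing: edge l_c = 31, r_n = 209.8 kN; interior l_c = 47, r_n = 216.6 kN; R_n = 209.8 + 4·216.6 = 1076 kN → 538 kN.
Block shear: A_gv = 3600, A_nv = 2520, A_nt = 240 mm²; R_n = min(0.6F_uA_nv, 0.6F_yA_gv) + U_bs·F_u·A_nt = 823.4 kN → 412 kN.
Bolt shear governs: 187 kN.

187 kN (bolt shear governs)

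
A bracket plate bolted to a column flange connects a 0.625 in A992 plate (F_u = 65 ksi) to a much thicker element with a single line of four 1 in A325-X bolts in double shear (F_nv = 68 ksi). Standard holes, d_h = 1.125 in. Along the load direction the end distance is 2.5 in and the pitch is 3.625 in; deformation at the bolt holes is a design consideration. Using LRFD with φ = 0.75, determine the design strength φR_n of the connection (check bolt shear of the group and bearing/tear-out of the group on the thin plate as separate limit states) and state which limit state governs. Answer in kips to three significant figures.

290 kips (bearing governs)

Bolt shear: A_b = π·1²/4 = 0.7854 in²; R_n = 68 × 0.7854 × 4 × 2 = 427.3 kips → 0.75 × 427.3 = 320 kips.
Bearing (1.2 l_c t F_u ≤ 2.4 d t F_u): upper limit = 2.4·1·0.625·65 = 97.5 kips.
  Edge l_c = 2.5 − 1.125/2 = 1.938 → r_n = 94.45 kips; interior l_c = 3.625 − 1.125 = 2.5 → r_n = 97.5 kips.
  R_n,bearing = 1·94.45 + 3·97.5 = 387 kips → 0.75 × 387 = 290 kips.
Bearing governs: 290 kips.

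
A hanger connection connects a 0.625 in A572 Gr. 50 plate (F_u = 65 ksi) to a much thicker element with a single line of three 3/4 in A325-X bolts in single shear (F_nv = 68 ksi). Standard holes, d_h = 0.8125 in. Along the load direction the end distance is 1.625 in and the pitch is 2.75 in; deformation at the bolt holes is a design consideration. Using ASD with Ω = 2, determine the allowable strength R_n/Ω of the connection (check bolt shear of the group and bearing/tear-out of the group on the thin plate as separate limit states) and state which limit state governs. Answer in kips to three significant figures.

Bolt shear: A_b = π·0.75²/4 = 0.4418 in²; R_n = 68 × 0.4418 × 3 × 1 = 90.12 kips → 90.12 / 2 = 45.1 kips.
Bearing (1.2 l_c t F_u ≤ 2.4 d t F_u): upper limit = 2.4·0.75·0.625·65 = 73.12 kips.
  Edge l_c = 1.625 − 0.8125/2 = 1.219 → r_n = 59.41 kips; interior l_c = 2.75 − 0.8125 = 1.938 → r_n = 73.12 kips.
  R_n,bearing = 1·59.41 + 2·73.12 = 205.7 kips → 205.7 / 2 = 103 kips.
Bolt shear governs: 45.1 kips.

45.1 kips (bolt shear governs)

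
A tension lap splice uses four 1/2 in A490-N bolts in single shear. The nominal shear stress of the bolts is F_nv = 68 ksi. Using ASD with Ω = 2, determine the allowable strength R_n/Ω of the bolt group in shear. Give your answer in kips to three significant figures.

26.7 kips

A_b = π × 0.5² / 4 = 0.1963 in².
R_n = F_nv · A_b · n · n_s = 68 × 0.1963 × 4 × 1 = 53.41 kips.
Allowable strength R_n/Ω = 53.41 / 2 = 26.7 kips.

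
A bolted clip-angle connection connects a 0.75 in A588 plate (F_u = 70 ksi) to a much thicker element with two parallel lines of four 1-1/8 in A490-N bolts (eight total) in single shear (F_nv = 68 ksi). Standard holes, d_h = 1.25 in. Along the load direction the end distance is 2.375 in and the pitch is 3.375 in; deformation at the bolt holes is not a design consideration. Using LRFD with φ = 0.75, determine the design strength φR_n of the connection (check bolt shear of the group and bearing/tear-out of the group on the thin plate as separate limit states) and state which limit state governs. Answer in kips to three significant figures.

Bolt shear: A_b = π·1.125²/4 = 0.994 in²; R_n = 68 × 0.994 × 8 × 1 = 540.7 kips → 0.75 × 540.7 = 406 kips.
Bearing (1.5 l_c t F_u ≤ 3.0 d t F_u): upper limit = 3.0·1.125·0.75·70 = 177.2 kips.
  Edge l_c = 2.375 − 1.25/2 = 1.75 → r_n = 137.8 kips; interior l_c = 3.375 − 1.25 = 2.125 → r_n = 167.3 kips.
  R_n,bearing = 2·137.8 + 6·167.3 = 1280 kips → 0.75 × 1280 = 960 kips.
Bolt shear governs: 406 kips.

406 kips (bolt shear governs)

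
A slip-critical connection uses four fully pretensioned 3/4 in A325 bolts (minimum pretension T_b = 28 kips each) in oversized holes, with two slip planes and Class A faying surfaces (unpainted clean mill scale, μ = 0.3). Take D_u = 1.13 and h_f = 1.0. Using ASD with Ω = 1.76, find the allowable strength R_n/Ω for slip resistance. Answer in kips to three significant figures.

R_n = μ · D_u · h_f · T_b · n_s · n_b = 0.3 × 1.13 × 1.0 × 28 × 2 × 4 = 75.94 kips.
Allowable strength R_n/Ω = 75.94 / 1.76 = 43.1 kips.

43.1 kips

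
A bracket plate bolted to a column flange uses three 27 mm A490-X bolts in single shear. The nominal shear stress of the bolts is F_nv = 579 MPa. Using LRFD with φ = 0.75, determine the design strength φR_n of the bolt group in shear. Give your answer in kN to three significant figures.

A_b = π × 27² / 4 = 572.6 mm².
R_n = F_nv · A_b · n · n_s = 579 × 572.6 × 3 × 1 / 1000 = 994.5 kN.
Design strength φR_n = 0.75 × 994.5 = 746 kN.

746 kN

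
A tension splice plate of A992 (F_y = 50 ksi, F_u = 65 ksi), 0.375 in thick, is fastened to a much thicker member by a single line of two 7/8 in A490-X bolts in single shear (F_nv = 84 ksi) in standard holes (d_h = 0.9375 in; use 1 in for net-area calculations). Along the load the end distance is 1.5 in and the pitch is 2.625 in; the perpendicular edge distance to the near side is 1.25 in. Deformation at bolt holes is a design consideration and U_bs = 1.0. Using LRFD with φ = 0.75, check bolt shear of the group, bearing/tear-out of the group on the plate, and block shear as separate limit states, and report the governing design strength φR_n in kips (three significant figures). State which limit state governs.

Bolt shear: A_b = π·0.875²/4 = 0.6013 in²; R_n = 84 × 0.6013 × 2 × 1 = 101 kips → 0.75 × 101 = 75.8 kips.
Bearing: edge l_c = 1.031, r_n = 30.16 kips; interior l_c = 1.688, r_n = 49.36 kips; R_n = 30.16 + 1·49.36 = 79.52 kips → 59.6 kips.
Block shear: A_gv = 1.547, A_nv = 0.9844, A_nt = 0.2812 in²; R_n = min(0.6F_uA_nv, 0.6F_yA_gv) + U_bs·F_u·A_nt = 56.67 kips → 42.5 kips.
Block shear governs: 42.5 kips.

42.5 kips (block shear governs)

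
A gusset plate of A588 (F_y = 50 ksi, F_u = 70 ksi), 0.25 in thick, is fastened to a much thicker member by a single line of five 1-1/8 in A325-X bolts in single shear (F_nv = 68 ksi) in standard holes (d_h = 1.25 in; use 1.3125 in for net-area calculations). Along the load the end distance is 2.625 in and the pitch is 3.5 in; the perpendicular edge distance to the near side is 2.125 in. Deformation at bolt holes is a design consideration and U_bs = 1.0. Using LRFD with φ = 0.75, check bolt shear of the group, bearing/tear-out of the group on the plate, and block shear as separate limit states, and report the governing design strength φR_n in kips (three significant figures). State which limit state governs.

104 kips (block shear governs)

Bolt shear: A_b = π·1.125²/4 = 0.994 in²; R_n = 68 × 0.994 × 5 × 1 = 338 kips → 0.75 × 338 = 253 kips.
Bearing: edge l_c = 2, r_n = 42 kips; interior l_c = 2.25, r_n = 47.25 kips; R_n = 42 + 4·47.25 = 231 kips → 173 kips.
Block shear: A_gv = 4.156, A_nv = 2.68, A_nt = 0.3672 in²; R_n = min(0.6F_uA_nv, 0.6F_yA_gv) + U_bs·F_u·A_nt = 138.2 kips → 104 kips.
Block shear governs: 104 kips.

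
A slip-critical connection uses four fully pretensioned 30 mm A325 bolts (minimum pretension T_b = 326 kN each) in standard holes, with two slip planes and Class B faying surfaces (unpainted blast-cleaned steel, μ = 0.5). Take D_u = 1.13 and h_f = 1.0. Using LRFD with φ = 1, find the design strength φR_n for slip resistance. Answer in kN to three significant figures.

R_n = μ · D_u · h_f · T_b · n_s · n_b = 0.5 × 1.13 × 1.0 × 326 × 2 × 4 = 1474 kN.
Design strength φR_n = 1 × 1474 = 1470 kN.

1470 kN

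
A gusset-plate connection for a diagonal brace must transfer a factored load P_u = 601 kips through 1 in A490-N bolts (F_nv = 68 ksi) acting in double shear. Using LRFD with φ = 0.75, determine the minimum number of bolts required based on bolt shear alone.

8 bolts

A_b = π·1²/4 = 0.7854 in².
Per-bolt design strength φR_n = 0.75 × 68 × 0.7854 × 2 = 80.11 kips.
n ≥ 601 / 80.11 = 7.502 → use 8 bolts.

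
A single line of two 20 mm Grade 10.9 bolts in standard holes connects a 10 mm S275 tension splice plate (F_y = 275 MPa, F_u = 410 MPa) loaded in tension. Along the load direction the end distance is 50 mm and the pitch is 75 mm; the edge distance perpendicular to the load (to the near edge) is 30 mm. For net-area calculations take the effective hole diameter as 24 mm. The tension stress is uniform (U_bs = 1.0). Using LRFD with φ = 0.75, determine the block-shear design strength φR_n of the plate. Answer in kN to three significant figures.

210 kN

Shear plane L_v = 50 + 1·75 = 125 mm; A_gv = 125 × 10 = 1250 mm².
A_nv = (125 − 1.5·24) × 10 = 890 mm².
A_nt = (30 − 0.5·24) × 10 = 180 mm².
0.6 F_u A_nv = 218.9 kN; 0.6 F_y A_gv = 206.2 kN → shear yielding governs the shear term.
R_n = 206.2 + 1.0 × 410 × 180 / 1000 = 280.1 kN.
Design strength φR_n = 0.75 × 280.1 = 210 kN.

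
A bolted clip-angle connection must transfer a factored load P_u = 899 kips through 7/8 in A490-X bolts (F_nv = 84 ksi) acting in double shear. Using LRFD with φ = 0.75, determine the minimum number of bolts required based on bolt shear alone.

A_b = π·0.875²/4 = 0.6013 in².
Per-bolt design strength φR_n = 0.75 × 84 × 0.6013 × 2 = 75.77 kips.
n ≥ 899 / 75.77 = 11.87 → use 12 bolts.

12 bolts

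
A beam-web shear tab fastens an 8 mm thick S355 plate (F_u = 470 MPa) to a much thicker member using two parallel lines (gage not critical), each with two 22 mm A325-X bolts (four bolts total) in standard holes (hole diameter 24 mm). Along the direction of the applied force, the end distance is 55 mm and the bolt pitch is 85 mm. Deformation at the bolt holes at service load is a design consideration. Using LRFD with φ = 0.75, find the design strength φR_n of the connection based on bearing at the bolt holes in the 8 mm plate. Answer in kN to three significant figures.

Per bolt r_n = 1.2 l_c t F_u ≤ 2.4 d t F_u; upper limit = 2.4 × 22 × 8 × 470 / 1000 = 198.5 kN.
Edge bolt: l_c = 55 − 24/2 = 43 mm → 1.2 × 43 × 8 × 470 / 1000 = 194 → r_n = 194 kN.
Interior bolts: l_c = 85 − 24 = 61 mm → 1.2 × 61 × 8 × 470 / 1000 = 275.2 → r_n = 198.5 kN.
R_n = 2 × 194 + 2 × 198.5 = 785.1 kN.
Design strength φR_n = 0.75 × 785.1 = 589 kN.

589 kN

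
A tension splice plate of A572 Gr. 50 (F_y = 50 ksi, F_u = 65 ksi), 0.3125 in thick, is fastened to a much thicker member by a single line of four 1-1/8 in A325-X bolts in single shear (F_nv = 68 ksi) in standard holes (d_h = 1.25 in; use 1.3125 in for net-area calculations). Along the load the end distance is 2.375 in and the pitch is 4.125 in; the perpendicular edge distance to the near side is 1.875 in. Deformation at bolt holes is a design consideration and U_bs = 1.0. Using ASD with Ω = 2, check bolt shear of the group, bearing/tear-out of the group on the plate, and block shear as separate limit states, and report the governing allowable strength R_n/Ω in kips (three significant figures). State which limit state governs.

74.3 kips (block shear governs)

Bolt shear: A_b = π·1.125²/4 = 0.994 in²; R_n = 68 × 0.994 × 4 × 1 = 270.4 kips → 270.4 / 2 = 135 kips.
Bearing: edge l_c = 1.75, r_n = 42.66 kips; interior l_c = 2.875, r_n = 54.84 kips; R_n = 42.66 + 3·54.84 = 207.2 kips → 104 kips.
Block shear: A_gv = 4.609, A_nv = 3.174, A_nt = 0.3809 in²; R_n = min(0.6F_uA_nv, 0.6F_yA_gv) + U_bs·F_u·A_nt = 148.5 kips → 74.3 kips.
Block shear governs: 74.3 kips.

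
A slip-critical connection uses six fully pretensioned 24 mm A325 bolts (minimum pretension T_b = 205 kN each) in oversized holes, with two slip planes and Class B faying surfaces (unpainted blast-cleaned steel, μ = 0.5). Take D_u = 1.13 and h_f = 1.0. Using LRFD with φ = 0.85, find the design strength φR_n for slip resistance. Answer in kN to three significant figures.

R_n = μ · D_u · h_f · T_b · n_s · n_b = 0.5 × 1.13 × 1.0 × 205 × 2 × 6 = 1390 kN.
Design strength φR_n = 0.85 × 1390 = 1180 kN.

1180 kN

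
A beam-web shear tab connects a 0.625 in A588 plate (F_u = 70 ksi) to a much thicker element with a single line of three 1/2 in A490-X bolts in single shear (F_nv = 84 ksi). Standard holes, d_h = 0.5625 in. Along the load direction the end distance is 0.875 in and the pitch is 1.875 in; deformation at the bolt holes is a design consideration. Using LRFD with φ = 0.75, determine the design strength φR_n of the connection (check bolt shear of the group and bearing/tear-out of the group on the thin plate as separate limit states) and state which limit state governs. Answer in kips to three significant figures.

Bolt shear: A_b = π·0.5²/4 = 0.1963 in²; R_n = 84 × 0.1963 × 3 × 1 = 49.48 kips → 0.75 × 49.48 = 37.1 kips.
Bearing (1.2 l_c t F_u ≤ 2.4 d t F_u): upper limit = 2.4·0.5·0.625·70 = 52.5 kips.
  Edge l_c = 0.875 − 0.5625/2 = 0.5938 → r_n = 31.17 kips; interior l_c = 1.875 − 0.5625 = 1.312 → r_n = 52.5 kips.
  R_n,bearing = 1·31.17 + 2·52.5 = 136.2 kips → 0.75 × 136.2 = 102 kips.
Bolt shear governs: 37.1 kips.

37.1 kips (bolt shear governs)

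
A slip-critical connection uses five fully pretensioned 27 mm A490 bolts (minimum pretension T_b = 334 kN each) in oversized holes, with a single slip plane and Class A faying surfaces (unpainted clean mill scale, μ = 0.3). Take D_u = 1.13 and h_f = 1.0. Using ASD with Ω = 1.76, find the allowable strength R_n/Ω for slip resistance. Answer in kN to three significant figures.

R_n = μ · D_u · h_f · T_b · n_s · n_b = 0.3 × 1.13 × 1.0 × 334 × 1 × 5 = 566.1 kN.
Allowable strength R_n/Ω = 566.1 / 1.76 = 322 kN.

322 kN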